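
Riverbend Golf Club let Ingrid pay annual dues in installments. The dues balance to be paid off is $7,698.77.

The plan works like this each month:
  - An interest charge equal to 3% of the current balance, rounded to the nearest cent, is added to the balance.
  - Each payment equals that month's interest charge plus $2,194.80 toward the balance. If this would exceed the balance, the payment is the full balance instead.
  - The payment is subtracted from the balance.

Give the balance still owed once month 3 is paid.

$1,114.37

Month 1: $7,698.77 +$230.96 interest = $7,929.73; pay $2,425.76 → $5,503.97
Month 2: $5,503.97 +$165.12 interest = $5,669.09; pay $2,359.92 → $3,309.17
Month 3: $3,309.17 +$99.28 interest = $3,408.45; pay $2,294.08 → $1,114.37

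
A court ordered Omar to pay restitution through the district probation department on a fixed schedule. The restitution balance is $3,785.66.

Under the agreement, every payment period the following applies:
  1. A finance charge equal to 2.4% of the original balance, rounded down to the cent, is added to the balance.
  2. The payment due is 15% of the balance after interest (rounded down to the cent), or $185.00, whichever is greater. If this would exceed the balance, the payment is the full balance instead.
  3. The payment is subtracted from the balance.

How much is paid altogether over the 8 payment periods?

# | Opening | Interest | Payment | End bal
1 | $3,785.66 | $90.85 | $581.47 | $3,295.04
2 | $3,295.04 | $90.85 | $507.88 | $2,878.01
3 | $2,878.01 | $90.85 | $445.32 | $2,523.54
4 | $2,523.54 | $90.85 | $392.15 | $2,222.24
5 | $2,222.24 | $90.85 | $346.96 | $1,966.13
6 | $1,966.13 | $90.85 | $308.54 | $1,748.44
7 | $1,748.44 | $90.85 | $275.89 | $1,563.40
8 | $1,563.40 | $90.85 | $248.13 | $1,406.12
Total paid: $3,106.34

$3,106.34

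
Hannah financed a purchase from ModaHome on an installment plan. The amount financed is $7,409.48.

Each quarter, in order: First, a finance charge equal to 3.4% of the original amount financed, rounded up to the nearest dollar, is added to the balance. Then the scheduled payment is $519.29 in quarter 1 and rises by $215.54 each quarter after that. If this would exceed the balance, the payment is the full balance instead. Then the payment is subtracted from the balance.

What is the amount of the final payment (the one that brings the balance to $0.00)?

# | Opening | Interest | Payment | End bal
1 | $7,409.48 | $252.00 | $519.29 | $7,142.19
2 | $7,142.19 | $252.00 | $734.83 | $6,659.36
3 | $6,659.36 | $252.00 | $950.37 | $5,960.99
4 | $5,960.99 | $252.00 | $1,165.91 | $5,047.08
5 | $5,047.08 | $252.00 | $1,381.45 | $3,917.63
6 | $3,917.63 | $252.00 | $1,596.99 | $2,572.64
7 | $2,572.64 | $252.00 | $1,812.53 | $1,012.11
8 | $1,012.11 | $252.00 | $1,264.11 | $0.00

$1,264.11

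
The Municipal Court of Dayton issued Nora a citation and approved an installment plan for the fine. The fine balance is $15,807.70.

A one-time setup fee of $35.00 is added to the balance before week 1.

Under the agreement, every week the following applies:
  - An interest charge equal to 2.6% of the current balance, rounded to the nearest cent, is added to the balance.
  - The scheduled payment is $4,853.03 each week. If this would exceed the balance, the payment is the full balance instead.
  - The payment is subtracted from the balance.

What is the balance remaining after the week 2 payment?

$6,844.99

Week 1: opening $15,842.70; interest $411.91 → $16,254.61; payment $4,853.03; balance $11,401.58
Week 2: opening $11,401.58; interest $296.44 → $11,698.02; payment $4,853.03; balance $6,844.99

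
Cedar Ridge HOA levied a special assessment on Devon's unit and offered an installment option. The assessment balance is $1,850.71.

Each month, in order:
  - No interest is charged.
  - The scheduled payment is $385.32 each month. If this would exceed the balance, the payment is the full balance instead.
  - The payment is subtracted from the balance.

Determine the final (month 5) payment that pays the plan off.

Month 1: opening $1,850.71; payment $385.32; balance $1,465.39
Month 2: opening $1,465.39; payment $385.32; balance $1,080.07
Month 3: opening $1,080.07; payment $385.32; balance $694.75
Month 4: opening $694.75; payment $385.32; balance $309.43
Month 5: opening $309.43; payment $309.43; balance $0.00

$309.43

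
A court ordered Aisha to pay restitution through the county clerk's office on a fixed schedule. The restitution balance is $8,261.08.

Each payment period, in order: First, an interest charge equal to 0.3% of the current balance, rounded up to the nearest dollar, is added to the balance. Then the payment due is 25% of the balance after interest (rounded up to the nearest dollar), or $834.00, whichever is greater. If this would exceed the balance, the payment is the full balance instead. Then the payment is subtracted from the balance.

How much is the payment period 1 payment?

Payment period 1: opening $8,261.08; interest $25.00 → $8,286.08; payment $2,072.00; balance $6,214.08

$2,072.00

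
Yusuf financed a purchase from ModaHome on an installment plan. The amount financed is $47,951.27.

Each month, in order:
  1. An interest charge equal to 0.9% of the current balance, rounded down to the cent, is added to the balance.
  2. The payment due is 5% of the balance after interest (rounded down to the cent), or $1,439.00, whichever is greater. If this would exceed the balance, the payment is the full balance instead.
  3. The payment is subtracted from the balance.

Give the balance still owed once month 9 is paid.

Month 1: opening $47,951.27; interest $431.56 → $48,382.83; payment $2,419.14; balance $45,963.69
Month 2: opening $45,963.69; interest $413.67 → $46,377.36; payment $2,318.86; balance $44,058.50
Month 3: opening $44,058.50; interest $396.52 → $44,455.02; payment $2,222.75; balance $42,232.27
Month 4: opening $42,232.27; interest $380.09 → $42,612.36; payment $2,130.61; balance $40,481.75
Month 5: opening $40,481.75; interest $364.33 → $40,846.08; payment $2,042.30; balance $38,803.78
Month 6: opening $38,803.78; interest $349.23 → $39,153.01; payment $1,957.65; balance $37,195.36
Month 7: opening $37,195.36; interest $334.75 → $37,530.11; payment $1,876.50; balance $35,653.61
Month 8: opening $35,653.61; interest $320.88 → $35,974.49; payment $1,798.72; balance $34,175.77
Month 9: opening $34,175.77; interest $307.58 → $34,483.35; payment $1,724.16; balance $32,759.19

$32,759.19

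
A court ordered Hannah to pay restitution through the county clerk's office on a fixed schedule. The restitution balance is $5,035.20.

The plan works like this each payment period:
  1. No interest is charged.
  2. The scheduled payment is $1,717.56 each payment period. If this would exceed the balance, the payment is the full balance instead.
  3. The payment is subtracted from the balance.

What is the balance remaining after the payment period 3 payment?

$0.00

# | Opening | Payment | End bal
1 | $5,035.20 | $1,717.56 | $3,317.64
2 | $3,317.64 | $1,717.56 | $1,600.08
3 | $1,600.08 | $1,600.08 | $0.00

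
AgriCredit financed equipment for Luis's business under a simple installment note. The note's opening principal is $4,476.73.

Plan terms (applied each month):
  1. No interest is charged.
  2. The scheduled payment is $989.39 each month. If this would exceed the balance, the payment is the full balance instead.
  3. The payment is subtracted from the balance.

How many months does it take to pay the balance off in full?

Month 1: $4,476.73 − $989.39 → $3,487.34
Month 2: $3,487.34 − $989.39 → $2,497.95
Month 3: $2,497.95 − $989.39 → $1,508.56
Month 4: $1,508.56 − $989.39 → $519.17
Month 5: $519.17 − $519.17 → $0.00
Balance reaches $0.00 in month 5.

5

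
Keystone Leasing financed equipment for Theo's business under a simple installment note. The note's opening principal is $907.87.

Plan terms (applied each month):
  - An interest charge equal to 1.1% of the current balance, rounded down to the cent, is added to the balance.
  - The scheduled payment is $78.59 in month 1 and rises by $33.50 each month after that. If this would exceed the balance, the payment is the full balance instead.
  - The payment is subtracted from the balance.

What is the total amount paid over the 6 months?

$948.85

Month 1: $907.87 +$9.98 interest = $917.85; pay $78.59 → $839.26
Month 2: $839.26 +$9.23 interest = $848.49; pay $112.09 → $736.40
Month 3: $736.40 +$8.10 interest = $744.50; pay $145.59 → $598.91
Month 4: $598.91 +$6.58 interest = $605.49; pay $179.09 → $426.40
Month 5: $426.40 +$4.69 interest = $431.09; pay $212.59 → $218.50
Month 6: $218.50 +$2.40 interest = $220.90; pay $220.90 → $0.00
Total paid: $948.85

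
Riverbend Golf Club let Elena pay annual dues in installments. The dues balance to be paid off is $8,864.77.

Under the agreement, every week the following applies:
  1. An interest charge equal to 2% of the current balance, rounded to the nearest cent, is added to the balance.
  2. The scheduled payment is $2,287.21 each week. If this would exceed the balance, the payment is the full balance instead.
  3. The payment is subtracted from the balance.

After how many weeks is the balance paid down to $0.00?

5

Week 1: $8,864.77 +$177.30 interest = $9,042.07; pay $2,287.21 → $6,754.86
Week 2: $6,754.86 +$135.10 interest = $6,889.96; pay $2,287.21 → $4,602.75
Week 3: $4,602.75 +$92.06 interest = $4,694.81; pay $2,287.21 → $2,407.60
Week 4: $2,407.60 +$48.15 interest = $2,455.75; pay $2,287.21 → $168.54
Week 5: $168.54 +$3.37 interest = $171.91; pay $171.91 → $0.00
Balance reaches $0.00 in week 5.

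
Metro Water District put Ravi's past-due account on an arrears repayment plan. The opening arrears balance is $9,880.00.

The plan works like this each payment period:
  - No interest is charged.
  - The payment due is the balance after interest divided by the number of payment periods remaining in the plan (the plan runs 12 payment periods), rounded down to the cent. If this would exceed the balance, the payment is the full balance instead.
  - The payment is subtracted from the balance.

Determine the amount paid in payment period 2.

Payment period 1: $9,880.00 − $823.33 → $9,056.67
Payment period 2: $9,056.67 − $823.33 → $8,233.34

$823.33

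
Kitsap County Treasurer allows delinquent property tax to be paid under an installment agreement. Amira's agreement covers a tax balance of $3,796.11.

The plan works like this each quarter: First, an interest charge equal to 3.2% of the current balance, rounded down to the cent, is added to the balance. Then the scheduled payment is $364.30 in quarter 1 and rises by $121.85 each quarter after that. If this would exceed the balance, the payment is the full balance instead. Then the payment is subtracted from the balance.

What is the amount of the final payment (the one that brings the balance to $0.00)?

$319.76

# | Opening | Interest | Payment | End bal
1 | $3,796.11 | $121.47 | $364.30 | $3,553.28
2 | $3,553.28 | $113.70 | $486.15 | $3,180.83
3 | $3,180.83 | $101.78 | $608.00 | $2,674.61
4 | $2,674.61 | $85.58 | $729.85 | $2,030.34
5 | $2,030.34 | $64.97 | $851.70 | $1,243.61
6 | $1,243.61 | $39.79 | $973.55 | $309.85
7 | $309.85 | $9.91 | $319.76 | $0.00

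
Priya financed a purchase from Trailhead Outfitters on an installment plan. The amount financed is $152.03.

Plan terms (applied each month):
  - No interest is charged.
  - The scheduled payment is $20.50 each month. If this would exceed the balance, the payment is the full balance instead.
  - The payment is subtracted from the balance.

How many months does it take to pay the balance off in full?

Month 1: $152.03 − $20.50 → $131.53
Month 2: $131.53 − $20.50 → $111.03
Month 3: $111.03 − $20.50 → $90.53
Month 4: $90.53 − $20.50 → $70.03
Month 5: $70.03 − $20.50 → $49.53
Month 6: $49.53 − $20.50 → $29.03
Month 7: $29.03 − $20.50 → $8.53
Month 8: $8.53 − $8.53 → $0.00
Balance reaches $0.00 in month 8.

8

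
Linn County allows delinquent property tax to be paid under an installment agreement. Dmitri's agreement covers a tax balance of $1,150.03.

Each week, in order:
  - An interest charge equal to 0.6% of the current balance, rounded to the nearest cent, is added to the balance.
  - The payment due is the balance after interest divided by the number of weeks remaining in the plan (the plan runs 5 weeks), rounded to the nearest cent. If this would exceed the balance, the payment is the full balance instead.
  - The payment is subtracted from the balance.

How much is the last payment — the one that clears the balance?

$236.98

Week 1: opening $1,150.03; interest $6.90 → $1,156.93; payment $231.39; balance $925.54
Week 2: opening $925.54; interest $5.55 → $931.09; payment $232.77; balance $698.32
Week 3: opening $698.32; interest $4.19 → $702.51; payment $234.17; balance $468.34
Week 4: opening $468.34; interest $2.81 → $471.15; payment $235.58; balance $235.57
Week 5: opening $235.57; interest $1.41 → $236.98; payment $236.98; balance $0.00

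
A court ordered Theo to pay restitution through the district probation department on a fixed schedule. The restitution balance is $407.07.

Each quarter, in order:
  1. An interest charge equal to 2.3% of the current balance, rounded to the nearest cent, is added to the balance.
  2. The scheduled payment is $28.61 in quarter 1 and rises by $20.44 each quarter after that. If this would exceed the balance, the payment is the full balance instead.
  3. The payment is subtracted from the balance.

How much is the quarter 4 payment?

$89.93

Quarter 1: opening $407.07; interest $9.36 → $416.43; payment $28.61; balance $387.82
Quarter 2: opening $387.82; interest $8.92 → $396.74; payment $49.05; balance $347.69
Quarter 3: opening $347.69; interest $8.00 → $355.69; payment $69.49; balance $286.20
Quarter 4: opening $286.20; interest $6.58 → $292.78; payment $89.93; balance $202.85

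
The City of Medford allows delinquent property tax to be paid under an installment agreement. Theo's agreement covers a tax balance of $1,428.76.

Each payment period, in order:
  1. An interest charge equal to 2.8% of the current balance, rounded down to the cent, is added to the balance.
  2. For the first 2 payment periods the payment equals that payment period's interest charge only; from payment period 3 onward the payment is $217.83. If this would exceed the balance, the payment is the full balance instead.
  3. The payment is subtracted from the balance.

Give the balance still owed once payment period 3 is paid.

Payment period 1: $1,428.76 +$40.00 interest = $1,468.76; pay $40.00 → $1,428.76
Payment period 2: $1,428.76 +$40.00 interest = $1,468.76; pay $40.00 → $1,428.76
Payment period 3: $1,428.76 +$40.00 interest = $1,468.76; pay $217.83 → $1,250.93

$1,250.93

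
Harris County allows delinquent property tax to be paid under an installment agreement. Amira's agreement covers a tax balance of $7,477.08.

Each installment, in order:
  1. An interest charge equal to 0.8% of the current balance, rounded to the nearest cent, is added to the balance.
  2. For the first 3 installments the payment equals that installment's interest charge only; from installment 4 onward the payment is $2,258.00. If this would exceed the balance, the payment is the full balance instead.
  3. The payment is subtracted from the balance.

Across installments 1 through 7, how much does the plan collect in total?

$7,789.74

Installment 1: opening $7,477.08; interest $59.82 → $7,536.90; payment $59.82; balance $7,477.08
Installment 2: opening $7,477.08; interest $59.82 → $7,536.90; payment $59.82; balance $7,477.08
Installment 3: opening $7,477.08; interest $59.82 → $7,536.90; payment $59.82; balance $7,477.08
Installment 4: opening $7,477.08; interest $59.82 → $7,536.90; payment $2,258.00; balance $5,278.90
Installment 5: opening $5,278.90; interest $42.23 → $5,321.13; payment $2,258.00; balance $3,063.13
Installment 6: opening $3,063.13; interest $24.51 → $3,087.64; payment $2,258.00; balance $829.64
Installment 7: opening $829.64; interest $6.64 → $836.28; payment $836.28; balance $0.00
Total paid: $7,789.74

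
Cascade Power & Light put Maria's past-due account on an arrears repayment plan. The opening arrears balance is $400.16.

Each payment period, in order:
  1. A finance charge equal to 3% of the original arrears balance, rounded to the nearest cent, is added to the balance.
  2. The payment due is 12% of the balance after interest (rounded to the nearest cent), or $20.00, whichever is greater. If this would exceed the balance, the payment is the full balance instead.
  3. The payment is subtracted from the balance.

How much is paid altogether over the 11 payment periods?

$367.65

Payment period 1: $400.16 +$12.00 interest = $412.16; pay $49.46 → $362.70
Payment period 2: $362.70 +$12.00 interest = $374.70; pay $44.96 → $329.74
Payment period 3: $329.74 +$12.00 interest = $341.74; pay $41.01 → $300.73
Payment period 4: $300.73 +$12.00 interest = $312.73; pay $37.53 → $275.20
Payment period 5: $275.20 +$12.00 interest = $287.20; pay $34.46 → $252.74
Payment period 6: $252.74 +$12.00 interest = $264.74; pay $31.77 → $232.97
Payment period 7: $232.97 +$12.00 interest = $244.97; pay $29.40 → $215.57
Payment period 8: $215.57 +$12.00 interest = $227.57; pay $27.31 → $200.26
Payment period 9: $200.26 +$12.00 interest = $212.26; pay $25.47 → $186.79
Payment period 10: $186.79 +$12.00 interest = $198.79; pay $23.85 → $174.94
Payment period 11: $174.94 +$12.00 interest = $186.94; pay $22.43 → $164.51
Total paid: $367.65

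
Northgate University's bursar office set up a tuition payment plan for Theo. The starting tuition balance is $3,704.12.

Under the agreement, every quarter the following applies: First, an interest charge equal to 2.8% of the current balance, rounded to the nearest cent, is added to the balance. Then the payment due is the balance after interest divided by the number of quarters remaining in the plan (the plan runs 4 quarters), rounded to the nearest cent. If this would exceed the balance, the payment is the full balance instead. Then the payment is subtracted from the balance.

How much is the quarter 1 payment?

$951.96

# | Opening | Interest | Payment | End bal
1 | $3,704.12 | $103.72 | $951.96 | $2,855.88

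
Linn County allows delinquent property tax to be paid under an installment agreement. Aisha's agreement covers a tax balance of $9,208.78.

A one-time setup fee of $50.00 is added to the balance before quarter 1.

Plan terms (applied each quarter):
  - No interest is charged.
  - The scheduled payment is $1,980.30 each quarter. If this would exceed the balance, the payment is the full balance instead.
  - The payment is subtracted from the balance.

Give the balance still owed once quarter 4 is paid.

Quarter 1: opening $9,258.78; payment $1,980.30; balance $7,278.48
Quarter 2: opening $7,278.48; payment $1,980.30; balance $5,298.18
Quarter 3: opening $5,298.18; payment $1,980.30; balance $3,317.88
Quarter 4: opening $3,317.88; payment $1,980.30; balance $1,337.58

$1,337.58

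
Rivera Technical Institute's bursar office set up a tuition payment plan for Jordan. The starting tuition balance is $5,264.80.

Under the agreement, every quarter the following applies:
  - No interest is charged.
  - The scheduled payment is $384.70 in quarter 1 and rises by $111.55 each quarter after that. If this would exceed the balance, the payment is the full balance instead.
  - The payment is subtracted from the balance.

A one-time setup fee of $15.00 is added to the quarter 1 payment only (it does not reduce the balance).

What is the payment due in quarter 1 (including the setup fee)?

$399.70

Quarter 1: opening $5,264.80; payment $384.70 (+ $15.00 fee); balance $4,880.10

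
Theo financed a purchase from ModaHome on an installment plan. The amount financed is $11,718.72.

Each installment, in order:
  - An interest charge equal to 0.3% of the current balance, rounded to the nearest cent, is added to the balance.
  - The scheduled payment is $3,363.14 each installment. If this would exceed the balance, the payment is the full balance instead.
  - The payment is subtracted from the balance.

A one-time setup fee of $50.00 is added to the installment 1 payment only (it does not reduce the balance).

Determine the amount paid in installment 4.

Installment 1: opening $11,718.72; interest $35.16 → $11,753.88; payment $3,363.14 (+ $50.00 fee); balance $8,390.74
Installment 2: opening $8,390.74; interest $25.17 → $8,415.91; payment $3,363.14; balance $5,052.77
Installment 3: opening $5,052.77; interest $15.16 → $5,067.93; payment $3,363.14; balance $1,704.79
Installment 4: opening $1,704.79; interest $5.11 → $1,709.90; payment $1,709.90; balance $0.00

$1,709.90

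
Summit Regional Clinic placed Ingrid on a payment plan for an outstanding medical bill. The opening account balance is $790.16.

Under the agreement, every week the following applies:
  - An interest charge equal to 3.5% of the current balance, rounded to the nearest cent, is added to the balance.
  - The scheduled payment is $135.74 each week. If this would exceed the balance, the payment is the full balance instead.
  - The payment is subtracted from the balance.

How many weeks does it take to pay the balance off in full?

7

Week 1: $790.16 +$27.66 interest = $817.82; pay $135.74 → $682.08
Week 2: $682.08 +$23.87 interest = $705.95; pay $135.74 → $570.21
Week 3: $570.21 +$19.96 interest = $590.17; pay $135.74 → $454.43
Week 4: $454.43 +$15.91 interest = $470.34; pay $135.74 → $334.60
Week 5: $334.60 +$11.71 interest = $346.31; pay $135.74 → $210.57
Week 6: $210.57 +$7.37 interest = $217.94; pay $135.74 → $82.20
Week 7: $82.20 +$2.88 interest = $85.08; pay $85.08 → $0.00
Balance reaches $0.00 in week 7.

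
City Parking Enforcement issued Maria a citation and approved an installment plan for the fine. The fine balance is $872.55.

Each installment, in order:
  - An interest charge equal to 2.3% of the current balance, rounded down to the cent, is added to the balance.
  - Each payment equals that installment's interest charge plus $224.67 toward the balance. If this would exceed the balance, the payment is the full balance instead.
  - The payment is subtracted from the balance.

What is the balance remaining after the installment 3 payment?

$198.54

Installment 1: opening $872.55; interest $20.06 → $892.61; payment $244.73; balance $647.88
Installment 2: opening $647.88; interest $14.90 → $662.78; payment $239.57; balance $423.21
Installment 3: opening $423.21; interest $9.73 → $432.94; payment $234.40; balance $198.54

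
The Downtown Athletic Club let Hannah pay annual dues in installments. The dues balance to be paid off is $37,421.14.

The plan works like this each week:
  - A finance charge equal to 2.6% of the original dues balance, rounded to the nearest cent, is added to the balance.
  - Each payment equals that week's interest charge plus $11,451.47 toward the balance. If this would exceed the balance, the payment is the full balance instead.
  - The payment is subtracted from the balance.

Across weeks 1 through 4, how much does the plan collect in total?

$41,312.94

Week 1: opening $37,421.14; interest $972.95 → $38,394.09; payment $12,424.42; balance $25,969.67
Week 2: opening $25,969.67; interest $972.95 → $26,942.62; payment $12,424.42; balance $14,518.20
Week 3: opening $14,518.20; interest $972.95 → $15,491.15; payment $12,424.42; balance $3,066.73
Week 4: opening $3,066.73; interest $972.95 → $4,039.68; payment $4,039.68; balance $0.00
Total paid: $41,312.94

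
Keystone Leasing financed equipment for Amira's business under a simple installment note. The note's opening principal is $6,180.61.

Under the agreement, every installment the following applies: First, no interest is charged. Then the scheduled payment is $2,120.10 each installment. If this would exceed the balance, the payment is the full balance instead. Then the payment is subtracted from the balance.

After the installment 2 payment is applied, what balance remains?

Installment 1: opening $6,180.61; payment $2,120.10; balance $4,060.51
Installment 2: opening $4,060.51; payment $2,120.10; balance $1,940.41

$1,940.41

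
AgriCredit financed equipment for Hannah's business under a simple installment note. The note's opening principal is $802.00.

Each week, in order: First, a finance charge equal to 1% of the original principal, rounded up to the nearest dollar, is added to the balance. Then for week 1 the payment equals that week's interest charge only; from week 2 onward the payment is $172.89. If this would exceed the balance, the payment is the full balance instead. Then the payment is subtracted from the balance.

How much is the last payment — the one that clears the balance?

$155.44

Week 1: $802.00 +$9.00 interest = $811.00; pay $9.00 → $802.00
Week 2: $802.00 +$9.00 interest = $811.00; pay $172.89 → $638.11
Week 3: $638.11 +$9.00 interest = $647.11; pay $172.89 → $474.22
Week 4: $474.22 +$9.00 interest = $483.22; pay $172.89 → $310.33
Week 5: $310.33 +$9.00 interest = $319.33; pay $172.89 → $146.44
Week 6: $146.44 +$9.00 interest = $155.44; pay $155.44 → $0.00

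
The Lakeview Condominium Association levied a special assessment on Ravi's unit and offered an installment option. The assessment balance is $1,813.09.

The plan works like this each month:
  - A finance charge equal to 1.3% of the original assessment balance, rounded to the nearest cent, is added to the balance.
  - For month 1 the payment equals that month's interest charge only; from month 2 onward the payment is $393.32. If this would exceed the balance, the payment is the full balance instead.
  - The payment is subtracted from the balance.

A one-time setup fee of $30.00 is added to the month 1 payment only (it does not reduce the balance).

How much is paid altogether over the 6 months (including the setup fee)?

$1,984.51

# | Opening | Interest | Payment | Fee | End bal
1 | $1,813.09 | $23.57 | $23.57 | $30.00 | $1,813.09
2 | $1,813.09 | $23.57 | $393.32 | — | $1,443.34
3 | $1,443.34 | $23.57 | $393.32 | — | $1,073.59
4 | $1,073.59 | $23.57 | $393.32 | — | $703.84
5 | $703.84 | $23.57 | $393.32 | — | $334.09
6 | $334.09 | $23.57 | $357.66 | — | $0.00
Total paid: $1,984.51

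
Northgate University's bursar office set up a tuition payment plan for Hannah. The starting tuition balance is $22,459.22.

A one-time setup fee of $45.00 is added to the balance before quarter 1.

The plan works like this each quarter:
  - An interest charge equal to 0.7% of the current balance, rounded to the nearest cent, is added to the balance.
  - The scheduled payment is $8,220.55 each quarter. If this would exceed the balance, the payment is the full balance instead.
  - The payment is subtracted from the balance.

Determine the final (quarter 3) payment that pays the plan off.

# | Opening | Interest | Payment | End bal
1 | $22,504.22 | $157.53 | $8,220.55 | $14,441.20
2 | $14,441.20 | $101.09 | $8,220.55 | $6,321.74
3 | $6,321.74 | $44.25 | $6,365.99 | $0.00

$6,365.99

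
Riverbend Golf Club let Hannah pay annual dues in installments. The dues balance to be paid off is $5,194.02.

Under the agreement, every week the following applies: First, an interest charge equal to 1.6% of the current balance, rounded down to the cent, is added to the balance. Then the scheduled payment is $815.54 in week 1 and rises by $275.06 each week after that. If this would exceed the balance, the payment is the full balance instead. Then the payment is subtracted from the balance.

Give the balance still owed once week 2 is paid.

Week 1: opening $5,194.02; interest $83.10 → $5,277.12; payment $815.54; balance $4,461.58
Week 2: opening $4,461.58; interest $71.38 → $4,532.96; payment $1,090.60; balance $3,442.36

$3,442.36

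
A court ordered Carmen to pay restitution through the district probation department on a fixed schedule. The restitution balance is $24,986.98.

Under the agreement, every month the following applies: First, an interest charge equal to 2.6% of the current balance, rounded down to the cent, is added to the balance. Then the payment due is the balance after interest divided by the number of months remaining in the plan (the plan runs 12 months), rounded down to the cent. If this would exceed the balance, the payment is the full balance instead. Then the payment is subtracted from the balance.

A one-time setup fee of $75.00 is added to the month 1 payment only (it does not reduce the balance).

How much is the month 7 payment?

$2,492.09

Month 1: opening $24,986.98; interest $649.66 → $25,636.64; payment $2,136.38 (+ $75.00 fee); balance $23,500.26
Month 2: opening $23,500.26; interest $611.00 → $24,111.26; payment $2,191.93; balance $21,919.33
Month 3: opening $21,919.33; interest $569.90 → $22,489.23; payment $2,248.92; balance $20,240.31
Month 4: opening $20,240.31; interest $526.24 → $20,766.55; payment $2,307.39; balance $18,459.16
Month 5: opening $18,459.16; interest $479.93 → $18,939.09; payment $2,367.38; balance $16,571.71
Month 6: opening $16,571.71; interest $430.86 → $17,002.57; payment $2,428.93; balance $14,573.64
Month 7: opening $14,573.64; interest $378.91 → $14,952.55; payment $2,492.09; balance $12,460.46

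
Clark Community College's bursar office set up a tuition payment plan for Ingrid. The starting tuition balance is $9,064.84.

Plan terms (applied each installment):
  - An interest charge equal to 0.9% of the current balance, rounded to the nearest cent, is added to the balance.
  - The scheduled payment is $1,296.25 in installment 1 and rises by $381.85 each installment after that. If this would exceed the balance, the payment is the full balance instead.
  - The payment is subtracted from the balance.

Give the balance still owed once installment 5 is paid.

$0.00

# | Opening | Interest | Payment | End bal
1 | $9,064.84 | $81.58 | $1,296.25 | $7,850.17
2 | $7,850.17 | $70.65 | $1,678.10 | $6,242.72
3 | $6,242.72 | $56.18 | $2,059.95 | $4,238.95
4 | $4,238.95 | $38.15 | $2,441.80 | $1,835.30
5 | $1,835.30 | $16.52 | $1,851.82 | $0.00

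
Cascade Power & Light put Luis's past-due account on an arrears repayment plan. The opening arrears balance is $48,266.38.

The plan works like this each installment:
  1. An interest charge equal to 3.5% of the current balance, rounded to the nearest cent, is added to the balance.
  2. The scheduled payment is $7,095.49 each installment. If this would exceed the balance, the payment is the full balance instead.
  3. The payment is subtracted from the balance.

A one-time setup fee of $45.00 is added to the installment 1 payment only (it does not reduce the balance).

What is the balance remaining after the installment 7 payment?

$6,209.61

Installment 1: $48,266.38 +$1,689.32 interest = $49,955.70; pay $7,095.49 (+ $45.00 fee) → $42,860.21
Installment 2: $42,860.21 +$1,500.11 interest = $44,360.32; pay $7,095.49 → $37,264.83
Installment 3: $37,264.83 +$1,304.27 interest = $38,569.10; pay $7,095.49 → $31,473.61
Installment 4: $31,473.61 +$1,101.58 interest = $32,575.19; pay $7,095.49 → $25,479.70
Installment 5: $25,479.70 +$891.79 interest = $26,371.49; pay $7,095.49 → $19,276.00
Installment 6: $19,276.00 +$674.66 interest = $19,950.66; pay $7,095.49 → $12,855.17
Installment 7: $12,855.17 +$449.93 interest = $13,305.10; pay $7,095.49 → $6,209.61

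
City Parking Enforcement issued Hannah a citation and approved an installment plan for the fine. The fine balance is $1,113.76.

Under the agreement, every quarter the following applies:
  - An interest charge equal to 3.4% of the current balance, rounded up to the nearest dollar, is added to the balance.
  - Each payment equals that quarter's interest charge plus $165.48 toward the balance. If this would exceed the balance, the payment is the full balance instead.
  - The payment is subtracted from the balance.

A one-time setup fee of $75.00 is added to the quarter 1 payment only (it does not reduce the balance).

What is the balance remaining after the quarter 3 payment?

$617.32

Quarter 1: opening $1,113.76; interest $38.00 → $1,151.76; payment $203.48 (+ $75.00 fee); balance $948.28
Quarter 2: opening $948.28; interest $33.00 → $981.28; payment $198.48; balance $782.80
Quarter 3: opening $782.80; interest $27.00 → $809.80; payment $192.48; balance $617.32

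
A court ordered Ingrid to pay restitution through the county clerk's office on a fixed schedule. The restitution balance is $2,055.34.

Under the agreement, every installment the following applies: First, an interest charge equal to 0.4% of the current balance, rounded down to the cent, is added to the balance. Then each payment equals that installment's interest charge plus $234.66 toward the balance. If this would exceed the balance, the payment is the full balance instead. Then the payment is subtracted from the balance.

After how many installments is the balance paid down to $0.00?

Installment 1: opening $2,055.34; interest $8.22 → $2,063.56; payment $242.88; balance $1,820.68
Installment 2: opening $1,820.68; interest $7.28 → $1,827.96; payment $241.94; balance $1,586.02
Installment 3: opening $1,586.02; interest $6.34 → $1,592.36; payment $241.00; balance $1,351.36
Installment 4: opening $1,351.36; interest $5.40 → $1,356.76; payment $240.06; balance $1,116.70
Installment 5: opening $1,116.70; interest $4.46 → $1,121.16; payment $239.12; balance $882.04
Installment 6: opening $882.04; interest $3.52 → $885.56; payment $238.18; balance $647.38
Installment 7: opening $647.38; interest $2.58 → $649.96; payment $237.24; balance $412.72
Installment 8: opening $412.72; interest $1.65 → $414.37; payment $236.31; balance $178.06
Installment 9: opening $178.06; interest $0.71 → $178.77; payment $178.77; balance $0.00
Balance reaches $0.00 in installment 9.

9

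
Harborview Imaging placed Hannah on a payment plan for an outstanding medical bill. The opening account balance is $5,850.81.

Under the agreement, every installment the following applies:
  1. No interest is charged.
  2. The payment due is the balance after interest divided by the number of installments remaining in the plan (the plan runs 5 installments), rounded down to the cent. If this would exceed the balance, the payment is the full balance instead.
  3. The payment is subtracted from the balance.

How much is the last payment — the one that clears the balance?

Installment 1: opening $5,850.81; payment $1,170.16; balance $4,680.65
Installment 2: opening $4,680.65; payment $1,170.16; balance $3,510.49
Installment 3: opening $3,510.49; payment $1,170.16; balance $2,340.33
Installment 4: opening $2,340.33; payment $1,170.16; balance $1,170.17
Installment 5: opening $1,170.17; payment $1,170.17; balance $0.00

$1,170.17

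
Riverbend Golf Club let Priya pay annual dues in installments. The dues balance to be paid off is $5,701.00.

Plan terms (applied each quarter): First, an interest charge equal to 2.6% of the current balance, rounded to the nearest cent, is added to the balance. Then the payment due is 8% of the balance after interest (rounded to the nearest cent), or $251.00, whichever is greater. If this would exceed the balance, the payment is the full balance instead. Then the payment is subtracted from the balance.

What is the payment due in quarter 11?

# | Opening | Interest | Payment | End bal
1 | $5,701.00 | $148.23 | $467.94 | $5,381.29
2 | $5,381.29 | $139.91 | $441.70 | $5,079.50
3 | $5,079.50 | $132.07 | $416.93 | $4,794.64
4 | $4,794.64 | $124.66 | $393.54 | $4,525.76
5 | $4,525.76 | $117.67 | $371.47 | $4,271.96
6 | $4,271.96 | $111.07 | $350.64 | $4,032.39
7 | $4,032.39 | $104.84 | $330.98 | $3,806.25
8 | $3,806.25 | $98.96 | $312.42 | $3,592.79
9 | $3,592.79 | $93.41 | $294.90 | $3,391.30
10 | $3,391.30 | $88.17 | $278.36 | $3,201.11
11 | $3,201.11 | $83.23 | $262.75 | $3,021.59

$262.75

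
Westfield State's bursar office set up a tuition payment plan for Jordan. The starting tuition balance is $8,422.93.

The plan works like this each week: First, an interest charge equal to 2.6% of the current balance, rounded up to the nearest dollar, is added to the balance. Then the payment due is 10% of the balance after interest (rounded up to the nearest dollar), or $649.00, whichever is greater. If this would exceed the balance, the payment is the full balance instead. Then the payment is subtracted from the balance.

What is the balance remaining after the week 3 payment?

# | Opening | Interest | Payment | End bal
1 | $8,422.93 | $219.00 | $865.00 | $7,776.93
2 | $7,776.93 | $203.00 | $798.00 | $7,181.93
3 | $7,181.93 | $187.00 | $737.00 | $6,631.93

$6,631.93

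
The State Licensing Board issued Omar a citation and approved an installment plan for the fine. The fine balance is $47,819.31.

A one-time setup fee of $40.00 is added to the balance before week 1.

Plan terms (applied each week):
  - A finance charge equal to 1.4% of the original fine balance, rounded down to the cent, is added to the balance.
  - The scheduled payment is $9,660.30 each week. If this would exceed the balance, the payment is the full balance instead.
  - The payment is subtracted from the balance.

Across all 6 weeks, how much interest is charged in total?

$4,016.82

Week 1: opening $47,859.31; interest $669.47 → $48,528.78; payment $9,660.30; balance $38,868.48
Week 2: opening $38,868.48; interest $669.47 → $39,537.95; payment $9,660.30; balance $29,877.65
Week 3: opening $29,877.65; interest $669.47 → $30,547.12; payment $9,660.30; balance $20,886.82
Week 4: opening $20,886.82; interest $669.47 → $21,556.29; payment $9,660.30; balance $11,895.99
Week 5: opening $11,895.99; interest $669.47 → $12,565.46; payment $9,660.30; balance $2,905.16
Week 6: opening $2,905.16; interest $669.47 → $3,574.63; payment $3,574.63; balance $0.00
Total interest: $669.47 + $669.47 + $669.47 + $669.47 + $669.47 + $669.47 = $4,016.82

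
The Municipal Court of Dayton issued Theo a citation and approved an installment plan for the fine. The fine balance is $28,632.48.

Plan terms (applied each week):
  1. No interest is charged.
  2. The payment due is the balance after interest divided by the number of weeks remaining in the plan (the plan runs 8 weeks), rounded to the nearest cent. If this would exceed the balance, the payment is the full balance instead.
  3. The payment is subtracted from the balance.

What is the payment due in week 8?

$3,579.06

Week 1: opening $28,632.48; payment $3,579.06; balance $25,053.42
Week 2: opening $25,053.42; payment $3,579.06; balance $21,474.36
Week 3: opening $21,474.36; payment $3,579.06; balance $17,895.30
Week 4: opening $17,895.30; payment $3,579.06; balance $14,316.24
Week 5: opening $14,316.24; payment $3,579.06; balance $10,737.18
Week 6: opening $10,737.18; payment $3,579.06; balance $7,158.12
Week 7: opening $7,158.12; payment $3,579.06; balance $3,579.06
Week 8: opening $3,579.06; payment $3,579.06; balance $0.00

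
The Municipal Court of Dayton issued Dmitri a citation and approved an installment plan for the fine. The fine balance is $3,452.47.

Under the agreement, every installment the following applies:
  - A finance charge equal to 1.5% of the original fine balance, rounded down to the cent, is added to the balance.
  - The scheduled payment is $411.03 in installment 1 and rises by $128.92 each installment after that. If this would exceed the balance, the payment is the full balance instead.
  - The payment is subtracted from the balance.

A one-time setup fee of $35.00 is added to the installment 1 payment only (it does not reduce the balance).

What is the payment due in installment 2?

Installment 1: opening $3,452.47; interest $51.78 → $3,504.25; payment $411.03 (+ $35.00 fee); balance $3,093.22
Installment 2: opening $3,093.22; interest $51.78 → $3,145.00; payment $539.95; balance $2,605.05

$539.95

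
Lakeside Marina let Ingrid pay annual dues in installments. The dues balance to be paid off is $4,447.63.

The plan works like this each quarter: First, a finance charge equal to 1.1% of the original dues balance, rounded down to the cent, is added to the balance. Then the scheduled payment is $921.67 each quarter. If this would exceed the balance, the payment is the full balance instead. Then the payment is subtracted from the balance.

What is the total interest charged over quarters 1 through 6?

Quarter 1: opening $4,447.63; interest $48.92 → $4,496.55; payment $921.67; balance $3,574.88
Quarter 2: opening $3,574.88; interest $48.92 → $3,623.80; payment $921.67; balance $2,702.13
Quarter 3: opening $2,702.13; interest $48.92 → $2,751.05; payment $921.67; balance $1,829.38
Quarter 4: opening $1,829.38; interest $48.92 → $1,878.30; payment $921.67; balance $956.63
Quarter 5: opening $956.63; interest $48.92 → $1,005.55; payment $921.67; balance $83.88
Quarter 6: opening $83.88; interest $48.92 → $132.80; payment $132.80; balance $0.00
Total interest: $48.92 + $48.92 + $48.92 + $48.92 + $48.92 + $48.92 = $293.52

$293.52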